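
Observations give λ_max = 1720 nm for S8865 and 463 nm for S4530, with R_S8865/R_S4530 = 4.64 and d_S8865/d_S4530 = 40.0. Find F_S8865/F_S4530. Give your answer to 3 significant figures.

7.07×10^-5

Wien's law: T_S8865/T_S4530 = λ_S4530/λ_S8865 = 463/1720 = 0.2692.
L_S8865/L_S4530 = (R_S8865/R_S4530)²(T_S8865/T_S4530)⁴ = (4.64)²(0.2692)⁴ = 0.1130.
F_S8865/F_S4530 = (L_S8865/L_S4530)/(d_S8865/d_S4530)² = 0.1130/(40.0)² = 7.065×10^-5.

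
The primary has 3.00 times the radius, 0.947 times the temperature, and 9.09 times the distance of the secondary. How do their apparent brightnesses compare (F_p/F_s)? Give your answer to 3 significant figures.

L_p/L_s = (R_p/R_s)²(T_p/T_s)⁴ = (3.00)² × (0.947)⁴ = 7.238.
F_p/F_s = (L_p/L_s)/(d_p/d_s)² = 7.238 / (9.09)² = 0.08760.

0.0876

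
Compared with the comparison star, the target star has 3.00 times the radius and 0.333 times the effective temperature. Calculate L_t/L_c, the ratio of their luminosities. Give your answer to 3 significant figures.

From the Stefan–Boltzmann law, L ∝ R²T⁴, so
L_t/L_c = (R_t/R_c)² (T_t/T_c)⁴ = (3.00)² × (0.333)⁴ = 9.000 × 0.01230 = 0.1107.

0.111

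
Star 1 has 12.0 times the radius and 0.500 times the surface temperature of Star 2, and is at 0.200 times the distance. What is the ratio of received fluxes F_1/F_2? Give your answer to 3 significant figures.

L_1/L_2 = (R_1/R_2)²(T_1/T_2)⁴ = (12.0)² × (0.500)⁴ = 9.000.
F_1/F_2 = (L_1/L_2)/(d_1/d_2)² = 9.000 / (0.200)² = 225.0.

225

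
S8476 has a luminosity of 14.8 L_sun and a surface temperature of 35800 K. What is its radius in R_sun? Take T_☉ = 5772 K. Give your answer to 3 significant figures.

0.100 R_sun

R/R_☉ = √(L/L_☉) / (T/T_☉)² = √(14.8) / (6.202)²
       = 3.847 / 38.47 = 0.1000.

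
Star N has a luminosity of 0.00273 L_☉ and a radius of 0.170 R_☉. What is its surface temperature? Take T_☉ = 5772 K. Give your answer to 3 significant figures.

T/T_☉ = (L/L_☉)^(1/4) / (R/R_☉)^(1/2)
T = 5772 × (0.00273)^(1/4) / √(0.170) = 5772 × 0.2286 / 0.4123 = 3200 K.

3.20×10^3 K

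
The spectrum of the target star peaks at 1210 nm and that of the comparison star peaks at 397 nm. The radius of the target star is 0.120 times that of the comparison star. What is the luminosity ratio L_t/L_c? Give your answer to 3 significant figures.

Wien's law gives T ∝ 1/λ_max, so T_t/T_c = λ_c/λ_t = 397/1210 = 0.3281.
Then L ∝ R²T⁴ gives L_t/L_c = (0.120)² × (0.3281)⁴ = 0.01440 × 0.01159 = 1.669×10^-4.

1.67×10^-4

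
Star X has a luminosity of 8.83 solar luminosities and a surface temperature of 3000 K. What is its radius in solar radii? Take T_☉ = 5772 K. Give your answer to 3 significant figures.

R/R_☉ = √(L/L_☉) / (T/T_☉)² = √(8.83) / (0.5198)²
       = 2.972 / 0.2701 = 11.00.

11.0 solar radii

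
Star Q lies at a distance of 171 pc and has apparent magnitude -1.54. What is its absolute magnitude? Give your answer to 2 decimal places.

-7.70

M = m − 5 log₁₀(d/10 pc) = -1.54 − 5 log₁₀(171/10)
  = -1.54 − 5 × 1.233 = -1.54 − 6.16 = -7.70.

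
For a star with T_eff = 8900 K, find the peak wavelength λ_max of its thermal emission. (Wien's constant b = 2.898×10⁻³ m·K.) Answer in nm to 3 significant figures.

326 nm

λ_max = b/T = 2.898×10⁻³ / 8900 = 3.26×10^-7 m = 325.6 nm.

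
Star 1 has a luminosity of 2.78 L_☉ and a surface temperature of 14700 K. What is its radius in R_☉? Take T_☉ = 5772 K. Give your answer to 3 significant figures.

0.257 R_☉

R/R_☉ = √(L/L_☉) / (T/T_☉)² = √(2.78) / (2.547)²
       = 1.667 / 6.486 = 0.2571.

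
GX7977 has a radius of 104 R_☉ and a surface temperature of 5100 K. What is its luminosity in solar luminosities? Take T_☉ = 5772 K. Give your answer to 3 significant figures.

6.59×10^3 solar luminosities

L/L_☉ = (R/R_☉)² (T/T_☉)⁴ = (104)² × (5100/5772)⁴
       = 1.082×10^4 × (0.8836)⁴ = 1.082×10^4 × 0.6095 = 6592.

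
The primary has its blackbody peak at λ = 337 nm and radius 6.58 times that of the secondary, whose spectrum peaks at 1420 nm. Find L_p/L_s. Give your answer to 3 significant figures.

1.36×10^4

Wien's law gives T ∝ 1/λ_max, so T_p/T_s = λ_s/λ_p = 1420/337 = 4.214.
Then L ∝ R²T⁴ gives L_p/L_s = (6.58)² × (4.214)⁴ = 43.30 × 315.2 = 1.365×10^4.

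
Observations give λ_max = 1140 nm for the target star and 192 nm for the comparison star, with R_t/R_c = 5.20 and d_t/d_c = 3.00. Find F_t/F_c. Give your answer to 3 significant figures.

Wien's law: T_t/T_c = λ_c/λ_t = 192/1140 = 0.1684.
L_t/L_c = (R_t/R_c)²(T_t/T_c)⁴ = (5.20)²(0.1684)⁴ = 0.02176.
F_t/F_c = (L_t/L_c)/(d_t/d_c)² = 0.02176/(3.00)² = 0.002417.

0.00242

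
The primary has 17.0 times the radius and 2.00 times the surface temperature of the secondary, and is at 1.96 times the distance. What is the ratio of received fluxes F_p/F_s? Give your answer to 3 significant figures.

L_p/L_s = (R_p/R_s)²(T_p/T_s)⁴ = (17.0)² × (2.00)⁴ = 4624.
F_p/F_s = (L_p/L_s)/(d_p/d_s)² = 4624 / (1.96)² = 1204.

1.20×10^3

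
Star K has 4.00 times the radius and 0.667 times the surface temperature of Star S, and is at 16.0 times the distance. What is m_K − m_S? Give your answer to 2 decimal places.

L_K/L_S = (4.00)²(0.667)⁴ = 3.167.
F_K/F_S = (L_K/L_S)/(d_K/d_S)² = 3.167/256.0 = 0.01237.
m_K − m_S = −2.5 log₁₀(0.01237) = 4.77.

4.77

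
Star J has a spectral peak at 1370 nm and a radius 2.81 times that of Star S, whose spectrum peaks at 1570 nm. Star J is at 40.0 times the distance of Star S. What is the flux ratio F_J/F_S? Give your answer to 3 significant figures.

Wien's law: T_J/T_S = λ_S/λ_J = 1570/1370 = 1.146.
L_J/L_S = (R_J/R_S)²(T_J/T_S)⁴ = (2.81)²(1.146)⁴ = 13.62.
F_J/F_S = (L_J/L_S)/(d_J/d_S)² = 13.62/(40.0)² = 0.008512.

0.00851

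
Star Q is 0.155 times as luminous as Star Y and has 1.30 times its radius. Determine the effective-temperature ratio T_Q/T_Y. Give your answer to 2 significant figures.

0.55

L ∝ R²T⁴ gives T ∝ (L/R²)^(1/4), so
T_Q/T_Y = (0.155 / 1.30²)^(1/4) = (0.09172)^(1/4) = 0.5503.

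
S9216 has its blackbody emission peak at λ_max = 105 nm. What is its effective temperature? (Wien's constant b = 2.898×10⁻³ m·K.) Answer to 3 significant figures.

2.76×10^4 K

T = b/λ_max = 2.898×10⁻³ / (105×10⁻⁹) = 2.760×10^4 K.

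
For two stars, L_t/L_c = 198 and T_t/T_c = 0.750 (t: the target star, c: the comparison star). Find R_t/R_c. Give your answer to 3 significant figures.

25.0

L ∝ R²T⁴ gives R ∝ √L / T², so
R_t/R_c = √(198) / (0.750)² = 14.07 / 0.5625 = 25.02.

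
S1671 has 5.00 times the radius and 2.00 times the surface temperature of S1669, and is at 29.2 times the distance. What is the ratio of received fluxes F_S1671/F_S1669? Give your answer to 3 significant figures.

L_S1671/L_S1669 = (R_S1671/R_S1669)²(T_S1671/T_S1669)⁴ = (5.00)² × (2.00)⁴ = 400.0.
F_S1671/F_S1669 = (L_S1671/L_S1669)/(d_S1671/d_S1669)² = 400.0 / (29.2)² = 0.4691.

0.469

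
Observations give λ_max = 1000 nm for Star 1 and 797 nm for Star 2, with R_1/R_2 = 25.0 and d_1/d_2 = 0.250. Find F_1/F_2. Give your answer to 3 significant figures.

Wien's law: T_1/T_2 = λ_2/λ_1 = 797/1000 = 0.7970.
L_1/L_2 = (R_1/R_2)²(T_1/T_2)⁴ = (25.0)²(0.7970)⁴ = 252.2.
F_1/F_2 = (L_1/L_2)/(d_1/d_2)² = 252.2/(0.250)² = 4035.

4.03×10^3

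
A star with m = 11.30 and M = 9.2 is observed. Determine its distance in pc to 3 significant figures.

m − M = 5 log₁₀(d/10 pc)
11.30 − (9.2) = 2.10 = 5 log₁₀(d/10)
d = 10 × 10^(2.10/5) = 10 × 10^0.420 = 26.30 pc.

26.3 pc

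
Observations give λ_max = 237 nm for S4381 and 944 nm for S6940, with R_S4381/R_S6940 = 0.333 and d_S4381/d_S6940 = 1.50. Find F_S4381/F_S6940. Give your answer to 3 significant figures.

Wien's law: T_S4381/T_S6940 = λ_S6940/λ_S4381 = 944/237 = 3.983.
L_S4381/L_S6940 = (R_S4381/R_S6940)²(T_S4381/T_S6940)⁴ = (0.333)²(3.983)⁴ = 27.91.
F_S4381/F_S6940 = (L_S4381/L_S6940)/(d_S4381/d_S6940)² = 27.91/(1.50)² = 12.41.

12.4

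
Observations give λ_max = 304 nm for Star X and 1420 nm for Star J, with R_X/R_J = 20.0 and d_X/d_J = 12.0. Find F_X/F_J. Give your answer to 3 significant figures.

Wien's law: T_X/T_J = λ_J/λ_X = 1420/304 = 4.671.
L_X/L_J = (R_X/R_J)²(T_X/T_J)⁴ = (20.0)²(4.671)⁴ = 1.904×10^5.
F_X/F_J = (L_X/L_J)/(d_X/d_J)² = 1.904×10^5/(12.0)² = 1322.

1.32×10^3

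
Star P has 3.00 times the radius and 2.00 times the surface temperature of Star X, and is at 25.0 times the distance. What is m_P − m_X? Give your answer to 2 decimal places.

L_P/L_X = (3.00)²(2.00)⁴ = 144.0.
F_P/F_X = (L_P/L_X)/(d_P/d_X)² = 144.0/625.0 = 0.2304.
m_P − m_X = −2.5 log₁₀(0.2304) = 1.59.

1.59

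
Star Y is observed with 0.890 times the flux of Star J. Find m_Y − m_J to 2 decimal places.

0.13

m_Y − m_J = −2.5 log₁₀(F_Y/F_J) = −2.5 log₁₀(0.890) = −2.5 × (-0.051) = 0.127.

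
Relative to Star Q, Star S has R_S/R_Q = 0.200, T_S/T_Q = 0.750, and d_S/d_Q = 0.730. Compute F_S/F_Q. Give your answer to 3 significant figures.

L_S/L_Q = (R_S/R_Q)²(T_S/T_Q)⁴ = (0.200)² × (0.750)⁴ = 0.01266.
F_S/F_Q = (L_S/L_Q)/(d_S/d_Q)² = 0.01266 / (0.730)² = 0.02375.

0.0237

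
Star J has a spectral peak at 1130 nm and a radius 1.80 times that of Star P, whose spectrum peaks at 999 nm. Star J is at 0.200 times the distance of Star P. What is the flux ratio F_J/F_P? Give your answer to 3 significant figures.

Wien's law: T_J/T_P = λ_P/λ_J = 999/1130 = 0.8841.
L_J/L_P = (R_J/R_P)²(T_J/T_P)⁴ = (1.80)²(0.8841)⁴ = 1.979.
F_J/F_P = (L_J/L_P)/(d_J/d_P)² = 1.979/(0.200)² = 49.48.

49.5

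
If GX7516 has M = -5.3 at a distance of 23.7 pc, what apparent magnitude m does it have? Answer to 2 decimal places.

m = M + 5 log₁₀(d/10 pc) = -5.3 + 5 log₁₀(23.7/10)
  = -5.3 + 5 × 0.375 = -5.3 + 1.87 = -3.43.

-3.43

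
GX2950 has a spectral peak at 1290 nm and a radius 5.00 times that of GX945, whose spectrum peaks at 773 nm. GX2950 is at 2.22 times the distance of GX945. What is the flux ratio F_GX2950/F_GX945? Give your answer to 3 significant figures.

0.654

Wien's law: T_GX2950/T_GX945 = λ_GX945/λ_GX2950 = 773/1290 = 0.5992.
L_GX2950/L_GX945 = (R_GX2950/R_GX945)²(T_GX2950/T_GX945)⁴ = (5.00)²(0.5992)⁴ = 3.223.
F_GX2950/F_GX945 = (L_GX2950/L_GX945)/(d_GX2950/d_GX945)² = 3.223/(2.22)² = 0.6540.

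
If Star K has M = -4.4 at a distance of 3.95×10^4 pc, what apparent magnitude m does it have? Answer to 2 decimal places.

13.58

m = M + 5 log₁₀(d/10 pc) = -4.4 + 5 log₁₀(3.95×10^4/10)
  = -4.4 + 5 × 3.597 = -4.4 + 17.98 = 13.58.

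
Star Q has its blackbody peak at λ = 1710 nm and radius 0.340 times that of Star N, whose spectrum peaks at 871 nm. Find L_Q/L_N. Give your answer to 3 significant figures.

Wien's law gives T ∝ 1/λ_max, so T_Q/T_N = λ_N/λ_Q = 871/1710 = 0.5094.
Then L ∝ R²T⁴ gives L_Q/L_N = (0.340)² × (0.5094)⁴ = 0.1156 × 0.06731 = 0.007781.

0.00778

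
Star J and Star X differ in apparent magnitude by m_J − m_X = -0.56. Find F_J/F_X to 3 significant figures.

F_J/F_X = 10^(−(m_J − m_X)/2.5) = 10^(0.56/2.5) = 10^0.224 = 1.675.

1.67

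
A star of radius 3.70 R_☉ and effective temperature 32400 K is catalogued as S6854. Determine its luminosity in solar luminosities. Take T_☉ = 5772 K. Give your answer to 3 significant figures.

L/L_☉ = (R/R_☉)² (T/T_☉)⁴ = (3.70)² × (32400/5772)⁴
       = 13.69 × (5.613)⁴ = 13.69 × 992.8 = 1.359×10^4.

1.36×10^4 solar luminosities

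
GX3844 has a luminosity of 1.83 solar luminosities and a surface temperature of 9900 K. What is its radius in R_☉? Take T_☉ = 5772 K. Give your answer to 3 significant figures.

R/R_☉ = √(L/L_☉) / (T/T_☉)² = √(1.83) / (1.715)²
       = 1.353 / 2.942 = 0.4598.

0.460 R_☉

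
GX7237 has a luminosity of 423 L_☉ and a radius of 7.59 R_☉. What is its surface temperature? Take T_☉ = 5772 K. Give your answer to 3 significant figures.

9.50×10^3 K

T/T_☉ = (L/L_☉)^(1/4) / (R/R_☉)^(1/2)
T = 5772 × (423)^(1/4) / √(7.59) = 5772 × 4.535 / 2.755 = 9501 K.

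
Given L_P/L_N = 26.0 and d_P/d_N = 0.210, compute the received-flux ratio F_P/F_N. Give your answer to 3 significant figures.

F = L/(4πd²), so F_P/F_N = (L_P/L_N) / (d_P/d_N)²
= 26.0 / (0.210)² = 26.0 / 0.04410 = 589.6.

590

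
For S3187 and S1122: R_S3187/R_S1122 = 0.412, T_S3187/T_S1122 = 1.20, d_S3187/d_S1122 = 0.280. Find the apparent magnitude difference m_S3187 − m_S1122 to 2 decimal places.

L_S3187/L_S1122 = (0.412)²(1.20)⁴ = 0.3520.
F_S3187/F_S1122 = (L_S3187/L_S1122)/(d_S3187/d_S1122)² = 0.3520/0.07840 = 4.490.
m_S3187 − m_S1122 = −2.5 log₁₀(4.490) = -1.63.

-1.63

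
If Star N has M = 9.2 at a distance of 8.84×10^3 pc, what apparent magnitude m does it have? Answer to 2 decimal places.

m = M + 5 log₁₀(d/10 pc) = 9.2 + 5 log₁₀(8.84×10^3/10)
  = 9.2 + 5 × 2.946 = 9.2 + 14.73 = 23.93.

23.93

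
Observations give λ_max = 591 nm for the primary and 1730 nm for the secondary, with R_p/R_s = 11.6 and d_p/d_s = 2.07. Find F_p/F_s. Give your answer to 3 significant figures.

2.31×10^3

Wien's law: T_p/T_s = λ_s/λ_p = 1730/591 = 2.927.
L_p/L_s = (R_p/R_s)²(T_p/T_s)⁴ = (11.6)²(2.927)⁴ = 9880.
F_p/F_s = (L_p/L_s)/(d_p/d_s)² = 9880/(2.07)² = 2306.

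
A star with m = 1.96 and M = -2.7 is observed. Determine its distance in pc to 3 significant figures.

m − M = 5 log₁₀(d/10 pc)
1.96 − (-2.7) = 4.66 = 5 log₁₀(d/10)
d = 10 × 10^(4.66/5) = 10 × 10^0.932 = 85.51 pc.

85.5 pc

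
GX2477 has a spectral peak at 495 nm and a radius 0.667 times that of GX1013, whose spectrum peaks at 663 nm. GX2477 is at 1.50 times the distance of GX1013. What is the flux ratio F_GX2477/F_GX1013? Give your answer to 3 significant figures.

Wien's law: T_GX2477/T_GX1013 = λ_GX1013/λ_GX2477 = 663/495 = 1.339.
L_GX2477/L_GX1013 = (R_GX2477/R_GX1013)²(T_GX2477/T_GX1013)⁴ = (0.667)²(1.339)⁴ = 1.432.
F_GX2477/F_GX1013 = (L_GX2477/L_GX1013)/(d_GX2477/d_GX1013)² = 1.432/(1.50)² = 0.6364.

0.636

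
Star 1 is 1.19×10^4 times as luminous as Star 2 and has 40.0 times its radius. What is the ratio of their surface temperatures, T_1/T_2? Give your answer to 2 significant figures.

L ∝ R²T⁴ gives T ∝ (L/R²)^(1/4), so
T_1/T_2 = (1.19×10^4 / 40.0²)^(1/4) = (7.438)^(1/4) = 1.651.

1.7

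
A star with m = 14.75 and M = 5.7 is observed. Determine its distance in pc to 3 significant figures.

646 pc

m − M = 5 log₁₀(d/10 pc)
14.75 − (5.7) = 9.05 = 5 log₁₀(d/10)
d = 10 × 10^(9.05/5) = 10 × 10^1.810 = 645.7 pc.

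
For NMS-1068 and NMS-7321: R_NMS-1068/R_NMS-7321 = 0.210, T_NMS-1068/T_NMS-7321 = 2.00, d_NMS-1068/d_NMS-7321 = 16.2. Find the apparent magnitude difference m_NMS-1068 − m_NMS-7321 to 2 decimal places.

6.43

L_NMS-1068/L_NMS-7321 = (0.210)²(2.00)⁴ = 0.7056.
F_NMS-1068/F_NMS-7321 = (L_NMS-1068/L_NMS-7321)/(d_NMS-1068/d_NMS-7321)² = 0.7056/262.4 = 0.002689.
m_NMS-1068 − m_NMS-7321 = −2.5 log₁₀(0.002689) = 6.43.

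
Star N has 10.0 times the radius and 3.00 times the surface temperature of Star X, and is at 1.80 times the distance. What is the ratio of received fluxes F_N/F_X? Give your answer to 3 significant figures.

2.50×10^3

L_N/L_X = (R_N/R_X)²(T_N/T_X)⁴ = (10.0)² × (3.00)⁴ = 8100.
F_N/F_X = (L_N/L_X)/(d_N/d_X)² = 8100 / (1.80)² = 2500.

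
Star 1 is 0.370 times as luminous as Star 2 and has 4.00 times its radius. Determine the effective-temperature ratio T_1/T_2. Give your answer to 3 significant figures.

L ∝ R²T⁴ gives T ∝ (L/R²)^(1/4), so
T_1/T_2 = (0.370 / 4.00²)^(1/4) = (0.02312)^(1/4) = 0.3900.

0.390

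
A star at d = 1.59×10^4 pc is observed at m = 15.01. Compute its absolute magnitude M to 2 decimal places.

M = m − 5 log₁₀(d/10 pc) = 15.01 − 5 log₁₀(1.59×10^4/10)
  = 15.01 − 5 × 3.201 = 15.01 − 16.01 = -1.00.

-1.00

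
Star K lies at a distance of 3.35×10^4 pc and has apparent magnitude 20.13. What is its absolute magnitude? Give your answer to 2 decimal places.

2.50

M = m − 5 log₁₀(d/10 pc) = 20.13 − 5 log₁₀(3.35×10^4/10)
  = 20.13 − 5 × 3.525 = 20.13 − 17.63 = 2.50.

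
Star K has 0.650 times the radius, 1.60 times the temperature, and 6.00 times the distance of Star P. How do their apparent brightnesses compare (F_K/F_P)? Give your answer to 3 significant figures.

0.0769

L_K/L_P = (R_K/R_P)²(T_K/T_P)⁴ = (0.650)² × (1.60)⁴ = 2.769.
F_K/F_P = (L_K/L_P)/(d_K/d_P)² = 2.769 / (6.00)² = 0.07691.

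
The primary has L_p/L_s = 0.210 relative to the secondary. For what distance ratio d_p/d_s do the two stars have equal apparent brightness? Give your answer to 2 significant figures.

0.46

Equal flux requires L_p/d_p² = L_s/d_s², so d_p/d_s = √(L_p/L_s)
= √(0.210) = 0.4583.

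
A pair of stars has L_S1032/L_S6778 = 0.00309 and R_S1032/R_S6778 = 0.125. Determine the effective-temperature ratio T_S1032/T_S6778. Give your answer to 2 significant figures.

L ∝ R²T⁴ gives T ∝ (L/R²)^(1/4), so
T_S1032/T_S6778 = (0.00309 / 0.125²)^(1/4) = (0.1978)^(1/4) = 0.6669.

0.67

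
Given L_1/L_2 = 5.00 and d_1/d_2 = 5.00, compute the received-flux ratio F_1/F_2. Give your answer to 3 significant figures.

0.200

F = L/(4πd²), so F_1/F_2 = (L_1/L_2) / (d_1/d_2)²
= 5.00 / (5.00)² = 5.00 / 25.00 = 0.2000.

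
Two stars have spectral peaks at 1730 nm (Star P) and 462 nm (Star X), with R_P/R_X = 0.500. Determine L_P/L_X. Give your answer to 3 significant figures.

0.00127

Wien's law gives T ∝ 1/λ_max, so T_P/T_X = λ_X/λ_P = 462/1730 = 0.2671.
Then L ∝ R²T⁴ gives L_P/L_X = (0.500)² × (0.2671)⁴ = 0.2500 × 0.005086 = 0.001272.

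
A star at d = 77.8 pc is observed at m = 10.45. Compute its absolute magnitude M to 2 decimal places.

6.00

M = m − 5 log₁₀(d/10 pc) = 10.45 − 5 log₁₀(77.8/10)
  = 10.45 − 5 × 0.891 = 10.45 − 4.45 = 6.00.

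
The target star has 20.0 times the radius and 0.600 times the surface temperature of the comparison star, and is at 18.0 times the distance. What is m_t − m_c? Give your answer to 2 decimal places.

1.99

L_t/L_c = (20.0)²(0.600)⁴ = 51.84.
F_t/F_c = (L_t/L_c)/(d_t/d_c)² = 51.84/324.0 = 0.1600.
m_t − m_c = −2.5 log₁₀(0.1600) = 1.99.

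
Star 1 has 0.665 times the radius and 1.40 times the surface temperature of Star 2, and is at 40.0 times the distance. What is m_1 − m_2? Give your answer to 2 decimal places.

L_1/L_2 = (0.665)²(1.40)⁴ = 1.699.
F_1/F_2 = (L_1/L_2)/(d_1/d_2)² = 1.699/1600 = 0.001062.
m_1 − m_2 = −2.5 log₁₀(0.001062) = 7.43.

7.43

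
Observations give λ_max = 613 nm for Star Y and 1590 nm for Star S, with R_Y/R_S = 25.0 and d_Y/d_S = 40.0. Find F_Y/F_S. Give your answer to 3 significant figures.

17.7

Wien's law: T_Y/T_S = λ_S/λ_Y = 1590/613 = 2.594.
L_Y/L_S = (R_Y/R_S)²(T_Y/T_S)⁴ = (25.0)²(2.594)⁴ = 2.829×10^4.
F_Y/F_S = (L_Y/L_S)/(d_Y/d_S)² = 2.829×10^4/(40.0)² = 17.68.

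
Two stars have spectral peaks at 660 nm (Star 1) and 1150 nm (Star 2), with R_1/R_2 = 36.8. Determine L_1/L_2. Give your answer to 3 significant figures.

1.25×10^4

Wien's law gives T ∝ 1/λ_max, so T_1/T_2 = λ_2/λ_1 = 1150/660 = 1.742.
Then L ∝ R²T⁴ gives L_1/L_2 = (36.8)² × (1.742)⁴ = 1354 × 9.218 = 1.248×10^4.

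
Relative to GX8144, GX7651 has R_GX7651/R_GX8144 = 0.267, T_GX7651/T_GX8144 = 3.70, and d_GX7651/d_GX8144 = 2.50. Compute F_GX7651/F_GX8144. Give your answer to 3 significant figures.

2.14

L_GX7651/L_GX8144 = (R_GX7651/R_GX8144)²(T_GX7651/T_GX8144)⁴ = (0.267)² × (3.70)⁴ = 13.36.
F_GX7651/F_GX8144 = (L_GX7651/L_GX8144)/(d_GX7651/d_GX8144)² = 13.36 / (2.50)² = 2.138.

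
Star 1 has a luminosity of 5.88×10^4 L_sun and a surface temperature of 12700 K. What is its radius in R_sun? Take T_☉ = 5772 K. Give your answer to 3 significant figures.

R/R_☉ = √(L/L_☉) / (T/T_☉)² = √(5.88×10^4) / (2.200)²
       = 242.5 / 4.841 = 50.09.

50.1 R_sun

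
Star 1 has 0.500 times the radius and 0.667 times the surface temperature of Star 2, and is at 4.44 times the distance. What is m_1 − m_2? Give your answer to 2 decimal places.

L_1/L_2 = (0.500)²(0.667)⁴ = 0.04948.
F_1/F_2 = (L_1/L_2)/(d_1/d_2)² = 0.04948/19.71 = 0.002510.
m_1 − m_2 = −2.5 log₁₀(0.002510) = 6.50.

6.50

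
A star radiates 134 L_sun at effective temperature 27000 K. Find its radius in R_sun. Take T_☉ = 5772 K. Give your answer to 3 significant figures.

R/R_☉ = √(L/L_☉) / (T/T_☉)² = √(134) / (4.678)²
       = 11.58 / 21.88 = 0.5290.

0.529 R_sun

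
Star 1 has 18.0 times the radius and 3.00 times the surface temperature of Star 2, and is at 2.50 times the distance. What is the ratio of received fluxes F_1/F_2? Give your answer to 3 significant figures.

4.20×10^3

L_1/L_2 = (R_1/R_2)²(T_1/T_2)⁴ = (18.0)² × (3.00)⁴ = 2.624×10^4.
F_1/F_2 = (L_1/L_2)/(d_1/d_2)² = 2.624×10^4 / (2.50)² = 4199.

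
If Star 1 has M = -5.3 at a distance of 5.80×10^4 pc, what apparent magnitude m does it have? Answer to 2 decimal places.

m = M + 5 log₁₀(d/10 pc) = -5.3 + 5 log₁₀(5.80×10^4/10)
  = -5.3 + 5 × 3.763 = -5.3 + 18.82 = 13.52.

13.52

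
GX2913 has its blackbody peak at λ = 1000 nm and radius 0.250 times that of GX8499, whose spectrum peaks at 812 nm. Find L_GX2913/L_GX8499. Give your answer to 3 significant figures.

Wien's law gives T ∝ 1/λ_max, so T_GX2913/T_GX8499 = λ_GX8499/λ_GX2913 = 812/1000 = 0.8120.
Then L ∝ R²T⁴ gives L_GX2913/L_GX8499 = (0.250)² × (0.8120)⁴ = 0.06250 × 0.4347 = 0.02717.

0.0272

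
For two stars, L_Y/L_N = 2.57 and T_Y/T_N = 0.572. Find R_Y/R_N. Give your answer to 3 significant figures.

L ∝ R²T⁴ gives R ∝ √L / T², so
R_Y/R_N = √(2.57) / (0.572)² = 1.603 / 0.3272 = 4.900.

4.90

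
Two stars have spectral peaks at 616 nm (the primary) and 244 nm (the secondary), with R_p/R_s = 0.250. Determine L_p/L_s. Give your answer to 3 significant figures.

Wien's law gives T ∝ 1/λ_max, so T_p/T_s = λ_s/λ_p = 244/616 = 0.3961.
Then L ∝ R²T⁴ gives L_p/L_s = (0.250)² × (0.3961)⁴ = 0.06250 × 0.02462 = 0.001539.

0.00154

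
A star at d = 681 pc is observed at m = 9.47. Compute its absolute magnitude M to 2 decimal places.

M = m − 5 log₁₀(d/10 pc) = 9.47 − 5 log₁₀(681/10)
  = 9.47 − 5 × 1.833 = 9.47 − 9.17 = 0.30.

0.30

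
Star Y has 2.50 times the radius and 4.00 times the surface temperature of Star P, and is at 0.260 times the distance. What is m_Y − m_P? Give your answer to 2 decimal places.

L_Y/L_P = (2.50)²(4.00)⁴ = 1600.
F_Y/F_P = (L_Y/L_P)/(d_Y/d_P)² = 1600/0.06760 = 2.367×10^4.
m_Y − m_P = −2.5 log₁₀(2.367×10^4) = -10.94.

-10.94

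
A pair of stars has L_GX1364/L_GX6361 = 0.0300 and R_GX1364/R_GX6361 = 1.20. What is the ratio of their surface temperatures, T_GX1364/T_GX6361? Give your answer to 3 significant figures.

0.380

L ∝ R²T⁴ gives T ∝ (L/R²)^(1/4), so
T_GX1364/T_GX6361 = (0.0300 / 1.20²)^(1/4) = (0.02083)^(1/4) = 0.3799.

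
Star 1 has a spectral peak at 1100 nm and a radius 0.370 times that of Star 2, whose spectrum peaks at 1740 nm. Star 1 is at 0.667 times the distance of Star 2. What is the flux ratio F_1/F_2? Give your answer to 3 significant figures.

Wien's law: T_1/T_2 = λ_2/λ_1 = 1740/1100 = 1.582.
L_1/L_2 = (R_1/R_2)²(T_1/T_2)⁴ = (0.370)²(1.582)⁴ = 0.8571.
F_1/F_2 = (L_1/L_2)/(d_1/d_2)² = 0.8571/(0.667)² = 1.927.

1.93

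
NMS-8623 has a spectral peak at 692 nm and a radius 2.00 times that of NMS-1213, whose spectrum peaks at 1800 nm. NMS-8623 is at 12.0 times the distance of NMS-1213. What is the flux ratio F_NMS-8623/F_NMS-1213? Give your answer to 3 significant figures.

Wien's law: T_NMS-8623/T_NMS-1213 = λ_NMS-1213/λ_NMS-8623 = 1800/692 = 2.601.
L_NMS-8623/L_NMS-1213 = (R_NMS-8623/R_NMS-1213)²(T_NMS-8623/T_NMS-1213)⁴ = (2.00)²(2.601)⁴ = 183.1.
F_NMS-8623/F_NMS-1213 = (L_NMS-8623/L_NMS-1213)/(d_NMS-8623/d_NMS-1213)² = 183.1/(12.0)² = 1.272.

1.27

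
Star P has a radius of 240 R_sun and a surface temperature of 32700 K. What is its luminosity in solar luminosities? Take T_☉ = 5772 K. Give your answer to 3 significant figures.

5.93×10^7 solar luminosities

L/L_☉ = (R/R_☉)² (T/T_☉)⁴ = (240)² × (32700/5772)⁴
       = 5.760×10^4 × (5.665)⁴ = 5.760×10^4 × 1030 = 5.933×10^7.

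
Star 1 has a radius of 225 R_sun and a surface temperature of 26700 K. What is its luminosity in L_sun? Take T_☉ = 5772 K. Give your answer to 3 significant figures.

L/L_☉ = (R/R_☉)² (T/T_☉)⁴ = (225)² × (26700/5772)⁴
       = 5.062×10^4 × (4.626)⁴ = 5.062×10^4 × 457.9 = 2.318×10^7.

2.32×10^7 L_sun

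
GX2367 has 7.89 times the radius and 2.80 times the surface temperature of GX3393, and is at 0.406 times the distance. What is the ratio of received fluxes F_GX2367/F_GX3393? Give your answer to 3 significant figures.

L_GX2367/L_GX3393 = (R_GX2367/R_GX3393)²(T_GX2367/T_GX3393)⁴ = (7.89)² × (2.80)⁴ = 3826.
F_GX2367/F_GX3393 = (L_GX2367/L_GX3393)/(d_GX2367/d_GX3393)² = 3826 / (0.406)² = 2.321×10^4.

2.32×10^4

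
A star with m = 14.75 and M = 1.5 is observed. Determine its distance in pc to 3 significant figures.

4.47×10^3 pc

m − M = 5 log₁₀(d/10 pc)
14.75 − (1.5) = 13.25 = 5 log₁₀(d/10)
d = 10 × 10^(13.25/5) = 10 × 10^2.650 = 4467 pc.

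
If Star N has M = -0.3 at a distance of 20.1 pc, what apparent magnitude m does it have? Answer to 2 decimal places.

1.22

m = M + 5 log₁₀(d/10 pc) = -0.3 + 5 log₁₀(20.1/10)
  = -0.3 + 5 × 0.303 = -0.3 + 1.52 = 1.22.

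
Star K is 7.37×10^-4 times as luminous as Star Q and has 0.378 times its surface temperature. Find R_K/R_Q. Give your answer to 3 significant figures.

0.190

L ∝ R²T⁴ gives R ∝ √L / T², so
R_K/R_Q = √(7.37×10^-4) / (0.378)² = 0.02715 / 0.1429 = 0.1900.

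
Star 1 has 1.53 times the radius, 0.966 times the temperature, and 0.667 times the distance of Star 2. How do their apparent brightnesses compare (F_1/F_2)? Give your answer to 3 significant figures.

L_1/L_2 = (R_1/R_2)²(T_1/T_2)⁴ = (1.53)² × (0.966)⁴ = 2.038.
F_1/F_2 = (L_1/L_2)/(d_1/d_2)² = 2.038 / (0.667)² = 4.582.

4.58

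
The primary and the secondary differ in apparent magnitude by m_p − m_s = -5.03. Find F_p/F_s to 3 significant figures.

103

F_p/F_s = 10^(−(m_p − m_s)/2.5) = 10^(5.03/2.5) = 10^2.012 = 102.8.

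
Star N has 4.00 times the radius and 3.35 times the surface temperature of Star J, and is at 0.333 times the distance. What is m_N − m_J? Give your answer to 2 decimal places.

L_N/L_J = (4.00)²(3.35)⁴ = 2015.
F_N/F_J = (L_N/L_J)/(d_N/d_J)² = 2015/0.1109 = 1.817×10^4.
m_N − m_J = −2.5 log₁₀(1.817×10^4) = -10.65.

-10.65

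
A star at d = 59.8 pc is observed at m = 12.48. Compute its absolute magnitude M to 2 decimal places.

8.60

M = m − 5 log₁₀(d/10 pc) = 12.48 − 5 log₁₀(59.8/10)
  = 12.48 − 5 × 0.777 = 12.48 − 3.88 = 8.60.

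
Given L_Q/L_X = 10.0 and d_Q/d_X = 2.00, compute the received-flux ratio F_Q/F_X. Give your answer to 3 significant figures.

F = L/(4πd²), so F_Q/F_X = (L_Q/L_X) / (d_Q/d_X)²
= 10.0 / (2.00)² = 10.0 / 4.000 = 2.500.

2.50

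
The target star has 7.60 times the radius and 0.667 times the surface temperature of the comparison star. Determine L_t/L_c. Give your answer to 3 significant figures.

From the Stefan–Boltzmann law, L ∝ R²T⁴, so
L_t/L_c = (R_t/R_c)² (T_t/T_c)⁴ = (7.60)² × (0.667)⁴ = 57.76 × 0.1979 = 11.43.

11.4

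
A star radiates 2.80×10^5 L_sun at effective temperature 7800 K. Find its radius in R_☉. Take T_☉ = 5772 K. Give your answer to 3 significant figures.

290 R_☉

R/R_☉ = √(L/L_☉) / (T/T_☉)² = √(2.80×10^5) / (1.351)²
       = 529.2 / 1.826 = 289.8.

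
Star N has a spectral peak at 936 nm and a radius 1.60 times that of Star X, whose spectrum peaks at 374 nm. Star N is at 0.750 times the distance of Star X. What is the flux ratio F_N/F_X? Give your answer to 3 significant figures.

0.116

Wien's law: T_N/T_X = λ_X/λ_N = 374/936 = 0.3996.
L_N/L_X = (R_N/R_X)²(T_N/T_X)⁴ = (1.60)²(0.3996)⁴ = 0.06526.
F_N/F_X = (L_N/L_X)/(d_N/d_X)² = 0.06526/(0.750)² = 0.1160.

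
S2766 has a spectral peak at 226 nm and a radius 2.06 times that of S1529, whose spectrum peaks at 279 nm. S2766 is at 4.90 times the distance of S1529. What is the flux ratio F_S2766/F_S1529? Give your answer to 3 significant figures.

0.411

Wien's law: T_S2766/T_S1529 = λ_S1529/λ_S2766 = 279/226 = 1.235.
L_S2766/L_S1529 = (R_S2766/R_S1529)²(T_S2766/T_S1529)⁴ = (2.06)²(1.235)⁴ = 9.856.
F_S2766/F_S1529 = (L_S2766/L_S1529)/(d_S2766/d_S1529)² = 9.856/(4.90)² = 0.4105.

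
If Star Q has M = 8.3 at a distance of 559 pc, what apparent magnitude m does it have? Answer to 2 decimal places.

m = M + 5 log₁₀(d/10 pc) = 8.3 + 5 log₁₀(559/10)
  = 8.3 + 5 × 1.747 = 8.3 + 8.74 = 17.04.

17.04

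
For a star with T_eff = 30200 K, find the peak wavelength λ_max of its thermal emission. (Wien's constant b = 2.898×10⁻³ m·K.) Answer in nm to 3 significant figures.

λ_max = b/T = 2.898×10⁻³ / 30200 = 9.60×10^-8 m = 95.96 nm.

96.0 nm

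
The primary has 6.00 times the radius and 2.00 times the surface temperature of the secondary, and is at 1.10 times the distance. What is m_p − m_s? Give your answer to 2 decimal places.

L_p/L_s = (6.00)²(2.00)⁴ = 576.0.
F_p/F_s = (L_p/L_s)/(d_p/d_s)² = 576.0/1.210 = 476.0.
m_p − m_s = −2.5 log₁₀(476.0) = -6.69.

-6.69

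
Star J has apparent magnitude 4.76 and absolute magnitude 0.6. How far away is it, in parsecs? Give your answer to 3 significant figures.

67.9 pc

m − M = 5 log₁₀(d/10 pc)
4.76 − (0.6) = 4.16 = 5 log₁₀(d/10)
d = 10 × 10^(4.16/5) = 10 × 10^0.832 = 67.92 pc.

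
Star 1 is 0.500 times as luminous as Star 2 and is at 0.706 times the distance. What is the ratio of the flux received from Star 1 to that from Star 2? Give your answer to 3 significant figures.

F = L/(4πd²), so F_1/F_2 = (L_1/L_2) / (d_1/d_2)²
= 0.500 / (0.706)² = 0.500 / 0.4984 = 1.003.

1.00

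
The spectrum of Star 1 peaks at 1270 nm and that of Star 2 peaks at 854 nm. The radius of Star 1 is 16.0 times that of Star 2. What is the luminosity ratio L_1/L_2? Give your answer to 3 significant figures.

52.3

Wien's law gives T ∝ 1/λ_max, so T_1/T_2 = λ_2/λ_1 = 854/1270 = 0.6724.
Then L ∝ R²T⁴ gives L_1/L_2 = (16.0)² × (0.6724)⁴ = 256.0 × 0.2045 = 52.34.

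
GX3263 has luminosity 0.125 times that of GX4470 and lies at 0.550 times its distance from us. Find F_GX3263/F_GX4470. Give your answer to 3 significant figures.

0.413

F = L/(4πd²), so F_GX3263/F_GX4470 = (L_GX3263/L_GX4470) / (d_GX3263/d_GX4470)²
= 0.125 / (0.550)² = 0.125 / 0.3025 = 0.4132.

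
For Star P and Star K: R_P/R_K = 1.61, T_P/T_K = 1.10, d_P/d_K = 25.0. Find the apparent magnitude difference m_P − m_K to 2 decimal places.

L_P/L_K = (1.61)²(1.10)⁴ = 3.795.
F_P/F_K = (L_P/L_K)/(d_P/d_K)² = 3.795/625.0 = 0.006072.
m_P − m_K = −2.5 log₁₀(0.006072) = 5.54.

5.54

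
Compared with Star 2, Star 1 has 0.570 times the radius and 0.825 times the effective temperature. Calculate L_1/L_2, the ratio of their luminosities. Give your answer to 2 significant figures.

0.15

From the Stefan–Boltzmann law, L ∝ R²T⁴, so
L_1/L_2 = (R_1/R_2)² (T_1/T_2)⁴ = (0.570)² × (0.825)⁴ = 0.3249 × 0.4633 = 0.1505.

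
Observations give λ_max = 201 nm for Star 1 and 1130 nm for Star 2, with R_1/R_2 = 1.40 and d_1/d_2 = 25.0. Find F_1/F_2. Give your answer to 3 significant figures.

3.13

Wien's law: T_1/T_2 = λ_2/λ_1 = 1130/201 = 5.622.
L_1/L_2 = (R_1/R_2)²(T_1/T_2)⁴ = (1.40)²(5.622)⁴ = 1958.
F_1/F_2 = (L_1/L_2)/(d_1/d_2)² = 1958/(25.0)² = 3.133.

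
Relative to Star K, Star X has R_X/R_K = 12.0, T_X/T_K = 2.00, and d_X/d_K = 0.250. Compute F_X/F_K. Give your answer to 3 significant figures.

L_X/L_K = (R_X/R_K)²(T_X/T_K)⁴ = (12.0)² × (2.00)⁴ = 2304.
F_X/F_K = (L_X/L_K)/(d_X/d_K)² = 2304 / (0.250)² = 3.686×10^4.

3.69×10^4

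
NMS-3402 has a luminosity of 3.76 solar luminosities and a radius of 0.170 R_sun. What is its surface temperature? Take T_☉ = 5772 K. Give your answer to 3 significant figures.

T/T_☉ = (L/L_☉)^(1/4) / (R/R_☉)^(1/2)
T = 5772 × (3.76)^(1/4) / √(0.170) = 5772 × 1.393 / 0.4123 = 1.949×10^4 K.

1.95×10^4 K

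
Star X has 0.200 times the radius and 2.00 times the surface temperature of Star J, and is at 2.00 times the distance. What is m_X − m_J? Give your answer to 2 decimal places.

1.99

L_X/L_J = (0.200)²(2.00)⁴ = 0.6400.
F_X/F_J = (L_X/L_J)/(d_X/d_J)² = 0.6400/4.000 = 0.1600.
m_X − m_J = −2.5 log₁₀(0.1600) = 1.99.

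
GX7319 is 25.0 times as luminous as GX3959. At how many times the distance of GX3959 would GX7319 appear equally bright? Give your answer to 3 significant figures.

5.00

Equal flux requires L_GX7319/d_GX7319² = L_GX3959/d_GX3959², so d_GX7319/d_GX3959 = √(L_GX7319/L_GX3959)
= √(25.0) = 5.000.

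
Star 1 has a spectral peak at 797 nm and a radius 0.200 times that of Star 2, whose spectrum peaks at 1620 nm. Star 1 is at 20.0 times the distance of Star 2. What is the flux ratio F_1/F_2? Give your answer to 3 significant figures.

0.00171

Wien's law: T_1/T_2 = λ_2/λ_1 = 1620/797 = 2.033.
L_1/L_2 = (R_1/R_2)²(T_1/T_2)⁴ = (0.200)²(2.033)⁴ = 0.6828.
F_1/F_2 = (L_1/L_2)/(d_1/d_2)² = 0.6828/(20.0)² = 0.001707.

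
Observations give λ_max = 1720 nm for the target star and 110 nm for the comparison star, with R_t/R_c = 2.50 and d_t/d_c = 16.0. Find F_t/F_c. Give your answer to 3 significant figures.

Wien's law: T_t/T_c = λ_c/λ_t = 110/1720 = 0.06395.
L_t/L_c = (R_t/R_c)²(T_t/T_c)⁴ = (2.50)²(0.06395)⁴ = 1.046×10^-4.
F_t/F_c = (L_t/L_c)/(d_t/d_c)² = 1.046×10^-4/(16.0)² = 4.084×10^-7.

4.08×10^-7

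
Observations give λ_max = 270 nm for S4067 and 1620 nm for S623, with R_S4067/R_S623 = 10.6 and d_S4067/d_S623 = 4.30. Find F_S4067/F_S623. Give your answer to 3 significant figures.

7.88×10^3

Wien's law: T_S4067/T_S623 = λ_S623/λ_S4067 = 1620/270 = 6.000.
L_S4067/L_S623 = (R_S4067/R_S623)²(T_S4067/T_S623)⁴ = (10.6)²(6.000)⁴ = 1.456×10^5.
F_S4067/F_S623 = (L_S4067/L_S623)/(d_S4067/d_S623)² = 1.456×10^5/(4.30)² = 7876.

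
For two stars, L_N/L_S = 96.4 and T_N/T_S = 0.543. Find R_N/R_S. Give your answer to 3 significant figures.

33.3

L ∝ R²T⁴ gives R ∝ √L / T², so
R_N/R_S = √(96.4) / (0.543)² = 9.818 / 0.2948 = 33.30.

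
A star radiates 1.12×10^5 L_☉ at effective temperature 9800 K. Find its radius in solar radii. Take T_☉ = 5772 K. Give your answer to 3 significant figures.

116 solar radii

R/R_☉ = √(L/L_☉) / (T/T_☉)² = √(1.12×10^5) / (1.698)²
       = 334.7 / 2.883 = 116.1.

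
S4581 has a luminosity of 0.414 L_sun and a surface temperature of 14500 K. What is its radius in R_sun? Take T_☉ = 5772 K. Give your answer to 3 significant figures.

0.102 R_sun

R/R_☉ = √(L/L_☉) / (T/T_☉)² = √(0.414) / (2.512)²
       = 0.6434 / 6.311 = 0.1020.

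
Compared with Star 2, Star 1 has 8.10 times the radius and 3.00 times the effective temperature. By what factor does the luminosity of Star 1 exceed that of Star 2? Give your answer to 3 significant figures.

From the Stefan–Boltzmann law, L ∝ R²T⁴, so
L_1/L_2 = (R_1/R_2)² (T_1/T_2)⁴ = (8.10)² × (3.00)⁴ = 65.61 × 81.00 = 5314.

5.31×10^3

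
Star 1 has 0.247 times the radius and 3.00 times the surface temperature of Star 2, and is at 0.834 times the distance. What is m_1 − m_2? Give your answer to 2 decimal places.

L_1/L_2 = (0.247)²(3.00)⁴ = 4.942.
F_1/F_2 = (L_1/L_2)/(d_1/d_2)² = 4.942/0.6956 = 7.105.
m_1 − m_2 = −2.5 log₁₀(7.105) = -2.13.

-2.13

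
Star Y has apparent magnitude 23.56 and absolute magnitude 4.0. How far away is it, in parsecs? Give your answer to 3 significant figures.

m − M = 5 log₁₀(d/10 pc)
23.56 − (4.0) = 19.56 = 5 log₁₀(d/10)
d = 10 × 10^(19.56/5) = 10 × 10^3.912 = 8.166×10^4 pc.

8.17×10^4 pc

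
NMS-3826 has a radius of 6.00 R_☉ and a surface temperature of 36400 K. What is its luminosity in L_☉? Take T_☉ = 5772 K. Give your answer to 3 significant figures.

5.69×10^4 L_☉

L/L_☉ = (R/R_☉)² (T/T_☉)⁴ = (6.00)² × (36400/5772)⁴
       = 36.00 × (6.306)⁴ = 36.00 × 1582 = 5.694×10^4.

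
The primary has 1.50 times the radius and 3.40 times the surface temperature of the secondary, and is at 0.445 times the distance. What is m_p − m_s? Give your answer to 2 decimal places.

L_p/L_s = (1.50)²(3.40)⁴ = 300.7.
F_p/F_s = (L_p/L_s)/(d_p/d_s)² = 300.7/0.1980 = 1518.
m_p − m_s = −2.5 log₁₀(1518) = -7.95.

-7.95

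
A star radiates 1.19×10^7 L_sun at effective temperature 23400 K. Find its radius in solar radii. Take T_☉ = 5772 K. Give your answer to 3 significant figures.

R/R_☉ = √(L/L_☉) / (T/T_☉)² = √(1.19×10^7) / (4.054)²
       = 3450 / 16.44 = 209.9.

210 solar radii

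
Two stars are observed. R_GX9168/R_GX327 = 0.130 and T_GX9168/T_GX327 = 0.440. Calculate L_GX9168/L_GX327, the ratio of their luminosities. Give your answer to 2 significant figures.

From the Stefan–Boltzmann law, L ∝ R²T⁴, so
L_GX9168/L_GX327 = (R_GX9168/R_GX327)² (T_GX9168/T_GX327)⁴ = (0.130)² × (0.440)⁴ = 0.01690 × 0.03748 = 6.334×10^-4.

6.3×10^-4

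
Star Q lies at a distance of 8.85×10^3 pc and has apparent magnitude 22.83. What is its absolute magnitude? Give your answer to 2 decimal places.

M = m − 5 log₁₀(d/10 pc) = 22.83 − 5 log₁₀(8.85×10^3/10)
  = 22.83 − 5 × 2.947 = 22.83 − 14.73 = 8.10.

8.10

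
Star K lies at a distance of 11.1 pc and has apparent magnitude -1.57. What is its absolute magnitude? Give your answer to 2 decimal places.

M = m − 5 log₁₀(d/10 pc) = -1.57 − 5 log₁₀(11.1/10)
  = -1.57 − 5 × 0.045 = -1.57 − 0.23 = -1.80.

-1.80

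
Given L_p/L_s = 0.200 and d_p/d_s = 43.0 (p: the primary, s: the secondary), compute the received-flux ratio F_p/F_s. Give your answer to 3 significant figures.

1.08×10^-4

F = L/(4πd²), so F_p/F_s = (L_p/L_s) / (d_p/d_s)²
= 0.200 / (43.0)² = 0.200 / 1849 = 1.082×10^-4.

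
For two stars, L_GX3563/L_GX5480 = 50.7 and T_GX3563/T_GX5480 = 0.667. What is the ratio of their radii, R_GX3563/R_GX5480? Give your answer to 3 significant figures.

16.0

L ∝ R²T⁴ gives R ∝ √L / T², so
R_GX3563/R_GX5480 = √(50.7) / (0.667)² = 7.120 / 0.4449 = 16.00.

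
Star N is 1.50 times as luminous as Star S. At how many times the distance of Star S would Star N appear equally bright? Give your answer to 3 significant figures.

Equal flux requires L_N/d_N² = L_S/d_S², so d_N/d_S = √(L_N/L_S)
= √(1.50) = 1.225.

1.22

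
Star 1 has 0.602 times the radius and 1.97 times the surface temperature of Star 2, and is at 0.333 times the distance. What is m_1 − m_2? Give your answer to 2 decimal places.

-4.23

L_1/L_2 = (0.602)²(1.97)⁴ = 5.458.
F_1/F_2 = (L_1/L_2)/(d_1/d_2)² = 5.458/0.1109 = 49.22.
m_1 − m_2 = −2.5 log₁₀(49.22) = -4.23.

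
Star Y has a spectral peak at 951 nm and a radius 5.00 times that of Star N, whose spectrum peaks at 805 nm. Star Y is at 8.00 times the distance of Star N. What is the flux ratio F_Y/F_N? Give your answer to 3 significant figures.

0.201

Wien's law: T_Y/T_N = λ_N/λ_Y = 805/951 = 0.8465.
L_Y/L_N = (R_Y/R_N)²(T_Y/T_N)⁴ = (5.00)²(0.8465)⁴ = 12.84.
F_Y/F_N = (L_Y/L_N)/(d_Y/d_N)² = 12.84/(8.00)² = 0.2005.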